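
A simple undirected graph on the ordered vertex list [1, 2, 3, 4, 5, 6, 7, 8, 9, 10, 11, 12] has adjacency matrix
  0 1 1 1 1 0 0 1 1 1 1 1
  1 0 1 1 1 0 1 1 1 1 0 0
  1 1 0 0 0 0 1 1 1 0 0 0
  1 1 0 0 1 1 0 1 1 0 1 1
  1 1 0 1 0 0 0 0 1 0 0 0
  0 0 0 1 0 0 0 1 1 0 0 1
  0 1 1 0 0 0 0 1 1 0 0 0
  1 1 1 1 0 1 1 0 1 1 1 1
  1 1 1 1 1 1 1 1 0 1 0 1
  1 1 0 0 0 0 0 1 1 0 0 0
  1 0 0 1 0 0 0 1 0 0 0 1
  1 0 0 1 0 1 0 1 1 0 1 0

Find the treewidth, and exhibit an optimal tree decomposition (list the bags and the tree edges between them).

The largest bag has 5 vertices, giving width 4; this decomposition certifies tw(G) ≤ 4. On the other hand G contains the 5-clique {1, 2, 8, 9, 10}. A clique must lie in a single bag of any decomposition, so no decomposition can have width below 4. Therefore the treewidth is 4.

Treewidth 4.
One such decomposition:
Bags: B1 = {1, 2, 4, 8, 9}  B2 = {1, 4, 8, 9, 12}  B3 = {1, 2, 3, 8, 9}  B4 = {2, 3, 7, 8, 9}  B5 = {1, 4, 8, 11, 12}  B6 = {1, 2, 4, 5, 9}  B7 = {4, 6, 8, 9, 12}  B8 = {1, 2, 8, 9, 10}
Tree: B1–B2, B1–B3, B3–B4, B2–B5, B1–B6, B2–B7, B3–B8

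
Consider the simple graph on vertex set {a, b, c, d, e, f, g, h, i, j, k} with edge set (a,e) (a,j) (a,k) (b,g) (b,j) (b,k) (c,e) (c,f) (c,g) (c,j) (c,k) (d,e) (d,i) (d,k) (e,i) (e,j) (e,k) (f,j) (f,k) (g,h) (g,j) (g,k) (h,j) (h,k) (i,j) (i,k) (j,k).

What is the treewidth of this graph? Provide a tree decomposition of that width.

The largest bag has 4 vertices, giving width 3; this decomposition certifies tw(G) ≤ 3. On the other hand G contains the 4-clique {d, e, i, k}. A clique must lie in a single bag of any decomposition, so no decomposition can have width below 3. Combining the bounds, tw(G) = 3.

Treewidth 3.
One such decomposition:
Bags: B1 = {g, h, j, k}  B2 = {c, g, j, k}  B3 = {c, e, j, k}  B4 = {c, f, j, k}  B5 = {e, i, j, k}  B6 = {d, e, i, k}  B7 = {b, g, j, k}  B8 = {a, e, j, k}
Tree: B1–B2, B2–B3, B3–B4, B3–B5, B5–B6, B1–B7, B5–B8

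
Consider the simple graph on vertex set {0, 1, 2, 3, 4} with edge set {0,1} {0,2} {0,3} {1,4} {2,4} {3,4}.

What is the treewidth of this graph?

2

A width-2 tree decomposition is:
Bags: B1 = {0, 3, 4}  B2 = {0, 1, 4}  B3 = {0, 2, 4}
Tree: B1–B2, B2–B3
Every bag has size at most 3, so the width is 3 − 1 = 2 and tw(G) ≤ 2. For the lower bound, G contains the cycle 4–3–0–1–4, so G is not a forest; only forests have treewidth ≤ 1, hence tw(G) ≥ 2. The upper and lower bounds meet at 2, so that is the treewidth.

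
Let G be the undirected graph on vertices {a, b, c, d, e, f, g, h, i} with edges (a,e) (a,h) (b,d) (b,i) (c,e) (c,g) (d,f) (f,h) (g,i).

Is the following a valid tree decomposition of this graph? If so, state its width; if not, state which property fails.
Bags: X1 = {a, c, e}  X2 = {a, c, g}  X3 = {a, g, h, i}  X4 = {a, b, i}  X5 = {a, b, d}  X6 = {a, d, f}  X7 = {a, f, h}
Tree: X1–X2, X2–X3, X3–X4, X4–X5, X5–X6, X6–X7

No — bags containing vertex h are not connected in the tree.

A tree decomposition must satisfy three properties: every vertex lies in some bag; for every edge, both endpoints lie together in some bag; and for every vertex, the bags containing it form a connected subtree. Here bags containing vertex h are not connected in the tree, so the decomposition is invalid.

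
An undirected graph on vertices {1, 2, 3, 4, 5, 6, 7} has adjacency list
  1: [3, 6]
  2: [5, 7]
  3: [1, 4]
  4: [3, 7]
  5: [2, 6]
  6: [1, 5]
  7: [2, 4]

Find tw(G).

2

A width-2 tree decomposition is:
Bags: B1 = {3, 4, 7}  B2 = {2, 3, 7}  B3 = {2, 3, 5}  B4 = {3, 5, 6}  B5 = {1, 3, 6}
Tree: B1–B2, B2–B3, B3–B4, B4–B5
The largest bag has 3 vertices, giving width 2; this decomposition certifies tw(G) ≤ 2. The edges 3–4–7–2–5–6–1–3 form a cycle, so G is not a tree and its treewidth is at least 2. Therefore the treewidth is 2.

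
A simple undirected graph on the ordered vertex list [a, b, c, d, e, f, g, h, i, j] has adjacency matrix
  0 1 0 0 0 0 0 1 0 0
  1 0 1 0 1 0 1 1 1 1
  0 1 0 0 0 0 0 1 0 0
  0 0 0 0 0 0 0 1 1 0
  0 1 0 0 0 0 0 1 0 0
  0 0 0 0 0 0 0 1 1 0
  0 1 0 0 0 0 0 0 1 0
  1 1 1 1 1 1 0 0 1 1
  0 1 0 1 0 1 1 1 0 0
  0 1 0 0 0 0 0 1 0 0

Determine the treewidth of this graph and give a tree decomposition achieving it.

Every bag has size at most 3, so the width is 3 − 1 = 2 and tw(G) ≤ 2. Conversely, {b, g, i} is a clique of size 3, and the vertices of any clique must share a bag in every tree decomposition; so some bag has ≥ 3 vertices and tw(G) ≥ 2. The upper and lower bounds meet at 2, so that is the treewidth.

Treewidth 2.
One such decomposition:
Bags: B1 = {b, c, h}  B2 = {b, h, i}  B3 = {a, b, h}  B4 = {f, h, i}  B5 = {b, e, h}  B6 = {b, h, j}  B7 = {d, h, i}  B8 = {b, g, i}
Tree: B1–B2, B1–B3, B2–B4, B2–B5, B3–B6, B4–B7, B2–B8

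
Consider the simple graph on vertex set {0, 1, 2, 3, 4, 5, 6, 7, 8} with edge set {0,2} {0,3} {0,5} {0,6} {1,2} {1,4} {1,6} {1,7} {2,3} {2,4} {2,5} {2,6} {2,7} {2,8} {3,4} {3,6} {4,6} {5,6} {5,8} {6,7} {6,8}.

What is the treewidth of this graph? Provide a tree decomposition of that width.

Treewidth 3.
Bags: B1 = {2, 3, 4, 6}  B2 = {1, 2, 4, 6}  B3 = {0, 2, 3, 6}  B4 = {0, 2, 5, 6}  B5 = {2, 5, 6, 8}  B6 = {1, 2, 6, 7}
Tree: B1–B2, B1–B3, B3–B4, B4–B5, B2–B6

The largest bag has 4 vertices, giving width 3; this decomposition certifies tw(G) ≤ 3. For the lower bound, the 4 vertices {0, 2, 3, 6} are pairwise adjacent, and any tree decomposition puts a clique entirely inside one bag — forcing width ≥ 3. Hence tw(G) = 3 exactly.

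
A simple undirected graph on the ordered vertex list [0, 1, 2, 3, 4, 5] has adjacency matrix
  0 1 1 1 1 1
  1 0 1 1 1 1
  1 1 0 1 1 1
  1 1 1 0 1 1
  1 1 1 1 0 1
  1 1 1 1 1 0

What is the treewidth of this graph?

5

A width-5 tree decomposition is:
Bags: B1 = {0, 1, 2, 3, 4, 5}
Tree: (single bag)
With just one bag of size 6, the width is 6 − 1 = 5, so tw(G) ≤ 5. On the other hand G contains the 6-clique {0, 1, 2, 3, 4, 5}. A clique must lie in a single bag of any decomposition, so no decomposition can have width below 5. Therefore the treewidth is 5.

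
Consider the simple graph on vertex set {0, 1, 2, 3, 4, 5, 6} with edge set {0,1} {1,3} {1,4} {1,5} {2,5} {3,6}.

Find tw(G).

A width-1 tree decomposition is:
Bags: B1 = {1, 4}  B2 = {1, 3}  B3 = {1, 5}  B4 = {3, 6}  B5 = {2, 5}  B6 = {0, 1}
Tree: B1–B2, B1–B3, B2–B4, B3–B5, B3–B6
The largest bag has 2 vertices, giving width 1; this decomposition certifies tw(G) ≤ 1. Any graph with an edge has treewidth ≥ 1, and G has the edge 4–1. Hence tw(G) = 1 exactly.

1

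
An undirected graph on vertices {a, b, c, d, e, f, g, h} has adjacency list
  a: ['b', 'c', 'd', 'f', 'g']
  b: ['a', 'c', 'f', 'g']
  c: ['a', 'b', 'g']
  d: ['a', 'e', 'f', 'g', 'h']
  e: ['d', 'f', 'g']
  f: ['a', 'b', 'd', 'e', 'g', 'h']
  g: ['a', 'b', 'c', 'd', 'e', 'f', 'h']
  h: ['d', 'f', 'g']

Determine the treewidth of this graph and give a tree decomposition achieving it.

Every bag has size at most 4, so the width is 4 − 1 = 3 and tw(G) ≤ 3. On the other hand G contains the 4-clique {a, b, c, g}. A clique must lie in a single bag of any decomposition, so no decomposition can have width below 3. Combining the bounds, tw(G) = 3.

Treewidth 3.
One such decomposition:
Bags: B1 = {d, f, g, h}  B2 = {a, d, f, g}  B3 = {a, b, f, g}  B4 = {d, e, f, g}  B5 = {a, b, c, g}
Tree: B1–B2, B2–B3, B2–B4, B3–B5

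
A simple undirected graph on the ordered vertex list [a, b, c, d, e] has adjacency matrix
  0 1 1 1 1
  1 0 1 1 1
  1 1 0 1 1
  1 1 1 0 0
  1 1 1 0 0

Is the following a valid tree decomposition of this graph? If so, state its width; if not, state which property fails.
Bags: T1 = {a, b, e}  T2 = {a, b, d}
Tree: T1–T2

A tree decomposition must satisfy three properties: every vertex lies in some bag; for every edge, both endpoints lie together in some bag; and for every vertex, the bags containing it form a connected subtree. Here vertex c appears in no bag, so the decomposition is invalid.

No — vertex c appears in no bag.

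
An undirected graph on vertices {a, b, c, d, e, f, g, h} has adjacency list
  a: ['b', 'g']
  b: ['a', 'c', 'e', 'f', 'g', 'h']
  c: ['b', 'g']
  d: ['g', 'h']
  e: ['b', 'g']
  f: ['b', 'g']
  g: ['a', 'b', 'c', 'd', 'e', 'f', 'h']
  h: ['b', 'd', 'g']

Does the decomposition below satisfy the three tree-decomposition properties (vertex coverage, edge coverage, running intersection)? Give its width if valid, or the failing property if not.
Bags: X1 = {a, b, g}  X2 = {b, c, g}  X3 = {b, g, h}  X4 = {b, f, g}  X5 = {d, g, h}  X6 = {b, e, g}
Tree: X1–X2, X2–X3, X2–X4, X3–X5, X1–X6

Yes; width 2.

Every vertex of G appears in some bag (union = {a, b, c, d, e, f, g, h}); every edge is covered by a bag; and for each vertex v the set of bags containing v is connected in the bag tree. The decomposition is therefore valid. The largest bag has 3 vertices, so the width is 2.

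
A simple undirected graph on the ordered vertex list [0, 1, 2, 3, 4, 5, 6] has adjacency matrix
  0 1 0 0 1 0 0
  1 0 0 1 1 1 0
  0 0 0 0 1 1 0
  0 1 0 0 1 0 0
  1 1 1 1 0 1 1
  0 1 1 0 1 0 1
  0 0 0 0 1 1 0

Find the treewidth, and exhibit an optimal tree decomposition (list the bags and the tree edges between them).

The largest bag has 3 vertices, giving width 2; this decomposition certifies tw(G) ≤ 2. Conversely, {0, 1, 4} is a clique of size 3, and the vertices of any clique must share a bag in every tree decomposition; so some bag has ≥ 3 vertices and tw(G) ≥ 2. Therefore the treewidth is 2.

Treewidth 2.
Bags: B1 = {1, 4, 5}  B2 = {1, 3, 4}  B3 = {2, 4, 5}  B4 = {4, 5, 6}  B5 = {0, 1, 4}
Tree: B1–B2, B1–B3, B3–B4, B2–B5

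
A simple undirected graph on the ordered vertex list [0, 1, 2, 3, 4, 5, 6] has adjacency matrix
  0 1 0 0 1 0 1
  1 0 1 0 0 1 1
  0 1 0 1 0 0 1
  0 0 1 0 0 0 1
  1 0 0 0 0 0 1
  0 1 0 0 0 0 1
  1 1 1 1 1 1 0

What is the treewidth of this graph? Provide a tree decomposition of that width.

Each bag holds 3 vertices, so the decomposition has width 2, which upper-bounds the treewidth. Conversely, {0, 1, 6} is a clique of size 3, and the vertices of any clique must share a bag in every tree decomposition; so some bag has ≥ 3 vertices and tw(G) ≥ 2. Combining the bounds, tw(G) = 2.

Treewidth 2.
One such decomposition:
Bags: B1 = {0, 1, 6}  B2 = {1, 2, 6}  B3 = {0, 4, 6}  B4 = {1, 5, 6}  B5 = {2, 3, 6}
Tree: B1–B2, B1–B3, B1–B4, B2–B5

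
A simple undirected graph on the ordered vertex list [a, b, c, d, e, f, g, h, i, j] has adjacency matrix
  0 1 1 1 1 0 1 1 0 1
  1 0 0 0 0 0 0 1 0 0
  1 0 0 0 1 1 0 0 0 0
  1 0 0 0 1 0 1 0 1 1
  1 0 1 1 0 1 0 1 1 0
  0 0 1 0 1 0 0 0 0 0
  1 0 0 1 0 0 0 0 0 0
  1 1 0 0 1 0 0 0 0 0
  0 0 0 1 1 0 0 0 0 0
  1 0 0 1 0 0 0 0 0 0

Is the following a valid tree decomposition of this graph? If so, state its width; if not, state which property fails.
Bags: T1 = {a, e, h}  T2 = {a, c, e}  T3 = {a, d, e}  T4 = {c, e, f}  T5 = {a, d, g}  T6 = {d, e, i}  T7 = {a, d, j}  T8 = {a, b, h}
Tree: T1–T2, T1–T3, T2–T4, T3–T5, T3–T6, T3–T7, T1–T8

Vertex coverage: the bags together contain {a, b, c, d, e, f, g, h, i, j}, the full vertex set. Edge coverage: each edge of G has both endpoints in at least one bag. Running intersection: for every vertex, the bags containing it form a connected subtree. All three properties hold, so this is a valid tree decomposition of width max|bag| − 1 = 2, and hence tw(G) ≤ 2.

Yes; width 2.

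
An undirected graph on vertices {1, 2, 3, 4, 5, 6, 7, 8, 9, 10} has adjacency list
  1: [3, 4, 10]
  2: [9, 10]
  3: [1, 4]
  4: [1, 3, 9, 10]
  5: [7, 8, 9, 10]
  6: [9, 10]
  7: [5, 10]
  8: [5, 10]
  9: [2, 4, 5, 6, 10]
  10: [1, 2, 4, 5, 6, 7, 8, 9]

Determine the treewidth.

2

A width-2 tree decomposition is:
Bags: B1 = {5, 9, 10}  B2 = {4, 9, 10}  B3 = {2, 9, 10}  B4 = {1, 4, 10}  B5 = {5, 7, 10}  B6 = {5, 8, 10}  B7 = {1, 3, 4}  B8 = {6, 9, 10}
Tree: B1–B2, B1–B3, B2–B4, B1–B5, B5–B6, B4–B7, B3–B8
The largest bag has 3 vertices, giving width 2; this decomposition certifies tw(G) ≤ 2. Conversely, {5, 8, 10} is a clique of size 3, and the vertices of any clique must share a bag in every tree decomposition; so some bag has ≥ 3 vertices and tw(G) ≥ 2. The upper and lower bounds meet at 2, so that is the treewidth.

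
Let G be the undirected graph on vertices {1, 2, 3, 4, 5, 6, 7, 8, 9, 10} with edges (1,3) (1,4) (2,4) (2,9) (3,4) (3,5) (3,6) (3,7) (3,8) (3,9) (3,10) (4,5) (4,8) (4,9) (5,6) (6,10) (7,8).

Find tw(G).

2

A width-2 tree decomposition is:
Bags: B1 = {3, 4, 5}  B2 = {3, 5, 6}  B3 = {3, 4, 8}  B4 = {3, 4, 9}  B5 = {2, 4, 9}  B6 = {3, 7, 8}  B7 = {1, 3, 4}  B8 = {3, 6, 10}
Tree: B1–B2, B1–B3, B3–B4, B4–B5, B3–B6, B3–B7, B2–B8
Every bag has size at most 3, so the width is 3 − 1 = 2 and tw(G) ≤ 2. For the lower bound, the 3 vertices {2, 4, 9} are pairwise adjacent, and any tree decomposition puts a clique entirely inside one bag — forcing width ≥ 2. Combining the bounds, tw(G) = 2.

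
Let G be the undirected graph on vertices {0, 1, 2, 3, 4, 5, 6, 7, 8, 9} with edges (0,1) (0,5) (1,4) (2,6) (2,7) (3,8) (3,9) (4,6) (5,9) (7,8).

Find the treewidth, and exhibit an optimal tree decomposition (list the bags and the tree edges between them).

Treewidth 2.
Bags: B1 = {2, 6, 7}  B2 = {6, 7, 8}  B3 = {3, 6, 8}  B4 = {3, 6, 9}  B5 = {5, 6, 9}  B6 = {0, 5, 6}  B7 = {0, 1, 6}  B8 = {1, 4, 6}
Tree: B1–B2, B2–B3, B3–B4, B4–B5, B5–B6, B6–B7, B7–B8

Each bag holds 3 vertices, so the decomposition has width 2, which upper-bounds the treewidth. Since 6–2–7–8–3–9–5–0–1–4–6 is a cycle in G, G is not acyclic. Forests are exactly the graphs of treewidth ≤ 1, so tw(G) ≥ 2. Hence tw(G) = 2 exactly.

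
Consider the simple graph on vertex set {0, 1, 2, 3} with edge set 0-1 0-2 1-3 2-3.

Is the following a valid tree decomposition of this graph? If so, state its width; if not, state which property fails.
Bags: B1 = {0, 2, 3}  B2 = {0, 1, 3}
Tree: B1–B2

Checking the three conditions: (i) the bags cover all of {0, 1, 2, 3}; (ii) for each edge, some bag contains both endpoints; (iii) the bags containing any fixed vertex form a subtree. All hold, so the decomposition is valid with width 3 − 1 = 2.

Yes; width 2.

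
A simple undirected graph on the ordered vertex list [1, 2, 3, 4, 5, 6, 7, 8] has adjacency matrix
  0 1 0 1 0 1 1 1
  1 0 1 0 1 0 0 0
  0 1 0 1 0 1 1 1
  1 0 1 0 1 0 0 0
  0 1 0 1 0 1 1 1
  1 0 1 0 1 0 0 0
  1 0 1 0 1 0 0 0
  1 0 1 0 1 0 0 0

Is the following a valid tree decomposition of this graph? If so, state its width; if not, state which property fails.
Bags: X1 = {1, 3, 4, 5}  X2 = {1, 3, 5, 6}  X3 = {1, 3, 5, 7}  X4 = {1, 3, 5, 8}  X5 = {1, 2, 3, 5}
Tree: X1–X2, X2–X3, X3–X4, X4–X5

Yes; width 3.

Every vertex of G appears in some bag (union = {1, 2, 3, 4, 5, 6, 7, 8}); every edge is covered by a bag; and for each vertex v the set of bags containing v is connected in the bag tree. The decomposition is therefore valid. The largest bag has 4 vertices, so the width is 3.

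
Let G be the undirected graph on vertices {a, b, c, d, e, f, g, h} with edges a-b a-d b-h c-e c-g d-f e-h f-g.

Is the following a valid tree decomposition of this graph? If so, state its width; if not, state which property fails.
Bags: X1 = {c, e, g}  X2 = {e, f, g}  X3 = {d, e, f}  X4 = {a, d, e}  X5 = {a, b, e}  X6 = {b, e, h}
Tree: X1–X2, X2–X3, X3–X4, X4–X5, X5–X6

Yes; width 2.

Every vertex of G appears in some bag (union = {a, b, c, d, e, f, g, h}); every edge is covered by a bag; and for each vertex v the set of bags containing v is connected in the bag tree. The decomposition is therefore valid. The largest bag has 3 vertices, so the width is 2.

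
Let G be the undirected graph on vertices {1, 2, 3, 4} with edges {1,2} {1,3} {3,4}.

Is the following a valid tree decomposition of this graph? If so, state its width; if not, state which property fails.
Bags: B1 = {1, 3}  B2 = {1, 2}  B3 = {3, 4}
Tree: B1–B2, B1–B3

Every vertex of G appears in some bag (union = {1, 2, 3, 4}); every edge is covered by a bag; and for each vertex v the set of bags containing v is connected in the bag tree. The decomposition is therefore valid. The largest bag has 2 vertices, so the width is 1.

Yes; width 1.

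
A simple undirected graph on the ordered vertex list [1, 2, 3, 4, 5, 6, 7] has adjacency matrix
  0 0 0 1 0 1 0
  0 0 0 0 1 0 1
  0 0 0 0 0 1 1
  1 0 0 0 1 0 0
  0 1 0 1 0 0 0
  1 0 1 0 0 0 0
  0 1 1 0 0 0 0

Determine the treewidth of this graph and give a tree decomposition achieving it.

Treewidth 2.
Bags: B1 = {2, 4, 5}  B2 = {1, 2, 4}  B3 = {1, 2, 6}  B4 = {2, 3, 6}  B5 = {2, 3, 7}
Tree: B1–B2, B2–B3, B3–B4, B4–B5

The largest bag has 3 vertices, giving width 2; this decomposition certifies tw(G) ≤ 2. For the lower bound, G contains the cycle 2–5–4–1–6–3–7–2, so G is not a forest; only forests have treewidth ≤ 1, hence tw(G) ≥ 2. The upper and lower bounds meet at 2, so that is the treewidth.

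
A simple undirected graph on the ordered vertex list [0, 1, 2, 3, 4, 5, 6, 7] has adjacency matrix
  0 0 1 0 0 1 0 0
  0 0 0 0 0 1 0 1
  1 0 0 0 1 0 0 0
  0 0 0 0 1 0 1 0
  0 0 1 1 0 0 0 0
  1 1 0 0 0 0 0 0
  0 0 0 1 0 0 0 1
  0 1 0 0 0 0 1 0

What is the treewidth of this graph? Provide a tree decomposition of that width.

Treewidth 2.
Bags: B1 = {0, 1, 5}  B2 = {0, 1, 7}  B3 = {0, 6, 7}  B4 = {0, 3, 6}  B5 = {0, 3, 4}  B6 = {0, 2, 4}
Tree: B1–B2, B2–B3, B3–B4, B4–B5, B5–B6

Every bag has size at most 3, so the width is 3 − 1 = 2 and tw(G) ≤ 2. For the lower bound, G contains the cycle 0–5–1–7–6–3–4–2–0, so G is not a forest; only forests have treewidth ≤ 1, hence tw(G) ≥ 2. The upper and lower bounds meet at 2, so that is the treewidth.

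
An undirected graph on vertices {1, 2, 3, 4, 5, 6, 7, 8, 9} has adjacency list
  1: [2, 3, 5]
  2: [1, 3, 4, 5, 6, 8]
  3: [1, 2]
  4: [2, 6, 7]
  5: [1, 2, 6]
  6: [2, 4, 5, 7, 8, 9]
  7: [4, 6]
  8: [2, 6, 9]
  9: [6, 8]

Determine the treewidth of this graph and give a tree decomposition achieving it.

Every bag has size at most 3, so the width is 3 − 1 = 2 and tw(G) ≤ 2. For the lower bound, the 3 vertices {6, 8, 9} are pairwise adjacent, and any tree decomposition puts a clique entirely inside one bag — forcing width ≥ 2. The upper and lower bounds meet at 2, so that is the treewidth.

Treewidth 2.
One optimal decomposition is:
Bags: B1 = {4, 6, 7}  B2 = {2, 4, 6}  B3 = {2, 5, 6}  B4 = {2, 6, 8}  B5 = {6, 8, 9}  B6 = {1, 2, 5}  B7 = {1, 2, 3}
Tree: B1–B2, B2–B3, B2–B4, B4–B5, B3–B6, B6–B7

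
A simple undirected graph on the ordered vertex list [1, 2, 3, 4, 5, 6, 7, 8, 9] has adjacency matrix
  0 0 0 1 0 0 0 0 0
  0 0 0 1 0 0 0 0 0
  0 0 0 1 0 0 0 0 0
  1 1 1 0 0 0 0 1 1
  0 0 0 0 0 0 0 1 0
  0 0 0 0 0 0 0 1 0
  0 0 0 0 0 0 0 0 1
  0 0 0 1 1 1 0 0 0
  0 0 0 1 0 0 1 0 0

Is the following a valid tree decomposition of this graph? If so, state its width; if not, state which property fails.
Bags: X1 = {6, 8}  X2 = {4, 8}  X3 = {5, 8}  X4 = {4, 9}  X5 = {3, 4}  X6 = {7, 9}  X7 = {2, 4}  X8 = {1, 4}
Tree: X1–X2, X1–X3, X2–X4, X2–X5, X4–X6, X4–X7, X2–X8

Yes; width 1.

Checking the three conditions: (i) the bags cover all of {1, 2, 3, 4, 5, 6, 7, 8, 9}; (ii) for each edge, some bag contains both endpoints; (iii) the bags containing any fixed vertex form a subtree. All hold, so the decomposition is valid with width 2 − 1 = 1.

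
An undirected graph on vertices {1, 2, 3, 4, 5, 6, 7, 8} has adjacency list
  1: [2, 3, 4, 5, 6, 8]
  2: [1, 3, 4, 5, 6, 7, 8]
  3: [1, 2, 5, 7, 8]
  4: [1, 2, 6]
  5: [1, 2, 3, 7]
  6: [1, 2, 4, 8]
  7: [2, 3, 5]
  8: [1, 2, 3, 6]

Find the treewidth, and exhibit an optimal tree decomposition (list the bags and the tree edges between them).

Treewidth 3.
One optimal decomposition is:
Bags: B1 = {1, 2, 3, 5}  B2 = {1, 2, 3, 8}  B3 = {2, 3, 5, 7}  B4 = {1, 2, 6, 8}  B5 = {1, 2, 4, 6}
Tree: B1–B2, B1–B3, B2–B4, B4–B5

Every bag has size at most 4, so the width is 4 − 1 = 3 and tw(G) ≤ 3. Conversely, {1, 2, 3, 8} is a clique of size 4, and the vertices of any clique must share a bag in every tree decomposition; so some bag has ≥ 4 vertices and tw(G) ≥ 3. Combining the bounds, tw(G) = 3.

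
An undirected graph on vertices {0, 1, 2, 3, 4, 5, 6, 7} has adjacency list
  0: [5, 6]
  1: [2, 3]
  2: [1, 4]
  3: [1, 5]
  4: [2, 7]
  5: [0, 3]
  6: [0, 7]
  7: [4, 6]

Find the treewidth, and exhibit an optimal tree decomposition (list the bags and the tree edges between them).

The largest bag has 3 vertices, giving width 2; this decomposition certifies tw(G) ≤ 2. The edges 1–2–4–7–6–0–5–3–1 form a cycle, so G is not a tree and its treewidth is at least 2. Therefore the treewidth is 2.

Treewidth 2.
One such decomposition:
Bags: B1 = {1, 2, 4}  B2 = {1, 4, 7}  B3 = {1, 6, 7}  B4 = {0, 1, 6}  B5 = {0, 1, 5}  B6 = {1, 3, 5}
Tree: B1–B2, B2–B3, B3–B4, B4–B5, B5–B6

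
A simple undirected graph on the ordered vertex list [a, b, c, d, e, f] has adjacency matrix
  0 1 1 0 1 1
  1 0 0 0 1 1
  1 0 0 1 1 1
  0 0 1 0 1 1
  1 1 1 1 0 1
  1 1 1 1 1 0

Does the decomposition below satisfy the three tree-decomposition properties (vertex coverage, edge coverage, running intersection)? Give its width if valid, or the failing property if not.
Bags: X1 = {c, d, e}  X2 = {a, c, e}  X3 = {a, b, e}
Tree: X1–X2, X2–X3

No — vertex f appears in no bag.

A tree decomposition must satisfy three properties: every vertex lies in some bag; for every edge, both endpoints lie together in some bag; and for every vertex, the bags containing it form a connected subtree. Here vertex f appears in no bag, so the decomposition is invalid.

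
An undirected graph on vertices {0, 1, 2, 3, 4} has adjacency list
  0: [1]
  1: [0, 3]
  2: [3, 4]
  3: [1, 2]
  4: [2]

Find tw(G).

1

A width-1 tree decomposition is:
Bags: B1 = {1, 3}  B2 = {2, 3}  B3 = {2, 4}  B4 = {0, 1}
Tree: B1–B2, B2–B3, B1–B4
The largest bag has 2 vertices, giving width 1; this decomposition certifies tw(G) ≤ 1. G has an edge, so its treewidth is at least 1. Therefore the treewidth is 1.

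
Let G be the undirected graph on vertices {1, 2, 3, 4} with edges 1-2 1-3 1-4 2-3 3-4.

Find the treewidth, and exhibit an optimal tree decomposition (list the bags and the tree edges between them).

Treewidth 2.
One such decomposition:
Bags: B1 = {1, 2, 3}  B2 = {1, 3, 4}
Tree: B1–B2

The largest bag has 3 vertices, giving width 2; this decomposition certifies tw(G) ≤ 2. For the lower bound, the 3 vertices {1, 2, 3} are pairwise adjacent, and any tree decomposition puts a clique entirely inside one bag — forcing width ≥ 2. Hence tw(G) = 2 exactly.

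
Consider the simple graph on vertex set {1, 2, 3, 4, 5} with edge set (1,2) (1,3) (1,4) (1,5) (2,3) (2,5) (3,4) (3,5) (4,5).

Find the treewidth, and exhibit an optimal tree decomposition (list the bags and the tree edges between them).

The largest bag has 4 vertices, giving width 3; this decomposition certifies tw(G) ≤ 3. On the other hand G contains the 4-clique {1, 2, 3, 5}. A clique must lie in a single bag of any decomposition, so no decomposition can have width below 3. The upper and lower bounds meet at 3, so that is the treewidth.

Treewidth 3.
One such decomposition:
Bags: B1 = {1, 2, 3, 5}  B2 = {1, 3, 4, 5}
Tree: B1–B2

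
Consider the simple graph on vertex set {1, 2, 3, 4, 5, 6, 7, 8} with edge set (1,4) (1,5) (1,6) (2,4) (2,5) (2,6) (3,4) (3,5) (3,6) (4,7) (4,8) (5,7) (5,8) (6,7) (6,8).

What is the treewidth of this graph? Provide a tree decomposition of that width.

Treewidth 3.
Bags: B1 = {4, 5, 6, 7}  B2 = {3, 4, 5, 6}  B3 = {4, 5, 6, 8}  B4 = {1, 4, 5, 6}  B5 = {2, 4, 5, 6}
Tree: B1–B2, B2–B3, B3–B4, B4–B5

The largest bag has 4 vertices, giving width 3; this decomposition certifies tw(G) ≤ 3. For the lower bound: the 4 vertex sets {6,7}, {3,5}, {4}, {8} are disjoint, each induces a connected subgraph, and every pair is joined by at least one edge of G. Contracting each set to a single vertex therefore yields K_{4} as a minor, and since treewidth is minor-monotone, tw(G) ≥ tw(K_{4}) = 3. Therefore the treewidth is 3.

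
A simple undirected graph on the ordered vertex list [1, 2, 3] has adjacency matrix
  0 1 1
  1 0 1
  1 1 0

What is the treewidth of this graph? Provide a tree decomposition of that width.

A single bag containing all 3 vertices is trivially a valid decomposition of width 2. On the other hand G contains the 3-clique {1, 2, 3}. A clique must lie in a single bag of any decomposition, so no decomposition can have width below 2. The upper and lower bounds meet at 2, so that is the treewidth.

Treewidth 2.
One such decomposition:
Bags: B1 = {1, 2, 3}
Tree: (single bag)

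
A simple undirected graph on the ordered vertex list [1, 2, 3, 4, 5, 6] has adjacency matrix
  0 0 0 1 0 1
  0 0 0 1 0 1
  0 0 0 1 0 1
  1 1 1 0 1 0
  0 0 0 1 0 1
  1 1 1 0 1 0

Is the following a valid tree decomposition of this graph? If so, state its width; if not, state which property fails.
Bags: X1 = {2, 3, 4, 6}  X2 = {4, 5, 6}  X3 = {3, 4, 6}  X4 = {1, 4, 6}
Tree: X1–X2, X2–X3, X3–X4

A tree decomposition must satisfy three properties: every vertex lies in some bag; for every edge, both endpoints lie together in some bag; and for every vertex, the bags containing it form a connected subtree. Here bags containing vertex 3 are not connected in the tree, so the decomposition is invalid.

No — bags containing vertex 3 are not connected in the tree.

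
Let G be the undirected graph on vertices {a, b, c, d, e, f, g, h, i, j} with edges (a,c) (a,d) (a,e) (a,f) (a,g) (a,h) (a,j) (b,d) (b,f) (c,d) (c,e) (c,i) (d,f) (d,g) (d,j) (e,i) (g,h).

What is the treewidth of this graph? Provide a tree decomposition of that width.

Treewidth 2.
One such decomposition:
Bags: B1 = {a, d, j}  B2 = {a, c, d}  B3 = {a, d, g}  B4 = {a, d, f}  B5 = {a, c, e}  B6 = {b, d, f}  B7 = {c, e, i}  B8 = {a, g, h}
Tree: B1–B2, B2–B3, B1–B4, B2–B5, B4–B6, B5–B7, B3–B8

Each bag holds 3 vertices, so the decomposition has width 2, which upper-bounds the treewidth. On the other hand G contains the 3-clique {a, d, g}. A clique must lie in a single bag of any decomposition, so no decomposition can have width below 2. Hence tw(G) = 2 exactly.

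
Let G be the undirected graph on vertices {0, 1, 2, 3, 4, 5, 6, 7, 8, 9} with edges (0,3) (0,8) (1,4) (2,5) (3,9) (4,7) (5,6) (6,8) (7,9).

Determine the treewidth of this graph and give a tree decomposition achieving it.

The largest bag has 2 vertices, giving width 1; this decomposition certifies tw(G) ≤ 1. Any graph with an edge has treewidth ≥ 1, and G has the edge 2–5. The upper and lower bounds meet at 1, so that is the treewidth.

Treewidth 1.
One such decomposition:
Bags: B1 = {2, 5}  B2 = {5, 6}  B3 = {6, 8}  B4 = {0, 8}  B5 = {0, 3}  B6 = {3, 9}  B7 = {7, 9}  B8 = {4, 7}  B9 = {1, 4}
Tree: B1–B2, B2–B3, B3–B4, B4–B5, B5–B6, B6–B7, B7–B8, B8–B9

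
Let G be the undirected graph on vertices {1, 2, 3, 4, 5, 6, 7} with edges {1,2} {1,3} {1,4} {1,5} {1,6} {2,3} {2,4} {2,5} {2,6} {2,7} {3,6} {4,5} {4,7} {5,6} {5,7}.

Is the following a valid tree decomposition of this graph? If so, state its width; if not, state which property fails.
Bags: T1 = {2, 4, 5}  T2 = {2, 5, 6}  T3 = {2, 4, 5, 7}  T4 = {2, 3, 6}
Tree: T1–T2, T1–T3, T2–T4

A tree decomposition must satisfy three properties: every vertex lies in some bag; for every edge, both endpoints lie together in some bag; and for every vertex, the bags containing it form a connected subtree. Here vertex 1 appears in no bag, so the decomposition is invalid.

No — vertex 1 appears in no bag.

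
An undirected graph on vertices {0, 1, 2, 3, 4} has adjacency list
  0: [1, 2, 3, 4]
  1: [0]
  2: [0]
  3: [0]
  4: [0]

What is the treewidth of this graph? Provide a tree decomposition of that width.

Each bag holds 2 vertices, so the decomposition has width 1, which upper-bounds the treewidth. G has an edge, so its treewidth is at least 1. Hence tw(G) = 1 exactly.

Treewidth 1.
One such decomposition:
Bags: B1 = {0, 3}  B2 = {0, 1}  B3 = {0, 2}  B4 = {0, 4}
Tree: B1–B2, B1–B3, B3–B4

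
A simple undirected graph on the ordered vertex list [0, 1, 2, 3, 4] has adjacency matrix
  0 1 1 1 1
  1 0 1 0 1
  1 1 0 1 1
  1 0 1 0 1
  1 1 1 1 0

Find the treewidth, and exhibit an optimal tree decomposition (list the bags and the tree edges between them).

Every bag has size at most 4, so the width is 4 − 1 = 3 and tw(G) ≤ 3. Conversely, {0, 1, 2, 4} is a clique of size 4, and the vertices of any clique must share a bag in every tree decomposition; so some bag has ≥ 4 vertices and tw(G) ≥ 3. Hence tw(G) = 3 exactly.

Treewidth 3.
One optimal decomposition is:
Bags: B1 = {0, 2, 3, 4}  B2 = {0, 1, 2, 4}
Tree: B1–B2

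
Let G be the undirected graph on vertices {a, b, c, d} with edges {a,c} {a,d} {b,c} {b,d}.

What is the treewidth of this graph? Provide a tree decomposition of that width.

Every bag has size at most 3, so the width is 3 − 1 = 2 and tw(G) ≤ 2. The edges c–b–d–a–c form a cycle, so G is not a tree and its treewidth is at least 2. The upper and lower bounds meet at 2, so that is the treewidth.

Treewidth 2.
Bags: B1 = {b, c, d}  B2 = {a, c, d}
Tree: B1–B2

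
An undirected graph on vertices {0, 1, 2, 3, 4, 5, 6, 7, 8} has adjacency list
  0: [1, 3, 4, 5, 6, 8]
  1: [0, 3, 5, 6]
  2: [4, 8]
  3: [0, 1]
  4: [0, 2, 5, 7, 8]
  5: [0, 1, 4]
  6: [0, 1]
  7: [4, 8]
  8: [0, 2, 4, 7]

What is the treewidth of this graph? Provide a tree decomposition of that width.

Treewidth 2.
Bags: B1 = {0, 1, 6}  B2 = {0, 1, 5}  B3 = {0, 4, 5}  B4 = {0, 4, 8}  B5 = {0, 1, 3}  B6 = {2, 4, 8}  B7 = {4, 7, 8}
Tree: B1–B2, B2–B3, B3–B4, B1–B5, B4–B6, B6–B7

Each bag holds 3 vertices, so the decomposition has width 2, which upper-bounds the treewidth. For the lower bound, the 3 vertices {0, 4, 8} are pairwise adjacent, and any tree decomposition puts a clique entirely inside one bag — forcing width ≥ 2. Therefore the treewidth is 2.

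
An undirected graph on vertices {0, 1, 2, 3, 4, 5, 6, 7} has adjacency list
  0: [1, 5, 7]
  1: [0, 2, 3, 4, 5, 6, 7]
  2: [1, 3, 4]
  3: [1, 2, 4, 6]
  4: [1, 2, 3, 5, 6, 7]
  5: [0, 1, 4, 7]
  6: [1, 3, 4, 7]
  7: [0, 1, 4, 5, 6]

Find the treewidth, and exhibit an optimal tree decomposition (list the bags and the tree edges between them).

Every bag has size at most 4, so the width is 4 − 1 = 3 and tw(G) ≤ 3. Conversely, {0, 1, 5, 7} is a clique of size 4, and the vertices of any clique must share a bag in every tree decomposition; so some bag has ≥ 4 vertices and tw(G) ≥ 3. Hence tw(G) = 3 exactly.

Treewidth 3.
Bags: B1 = {0, 1, 5, 7}  B2 = {1, 4, 5, 7}  B3 = {1, 4, 6, 7}  B4 = {1, 3, 4, 6}  B5 = {1, 2, 3, 4}
Tree: B1–B2, B2–B3, B3–B4, B4–B5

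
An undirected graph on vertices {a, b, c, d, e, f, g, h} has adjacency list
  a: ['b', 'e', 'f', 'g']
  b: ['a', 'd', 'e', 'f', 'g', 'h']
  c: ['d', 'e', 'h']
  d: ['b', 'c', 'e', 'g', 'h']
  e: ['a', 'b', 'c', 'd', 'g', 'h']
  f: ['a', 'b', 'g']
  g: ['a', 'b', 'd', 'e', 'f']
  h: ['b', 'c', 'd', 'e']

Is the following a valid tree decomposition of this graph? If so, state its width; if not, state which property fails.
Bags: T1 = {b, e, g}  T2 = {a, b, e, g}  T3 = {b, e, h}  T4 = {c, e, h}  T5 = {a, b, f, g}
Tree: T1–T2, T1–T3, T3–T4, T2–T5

No — vertex d appears in no bag.

A tree decomposition must satisfy three properties: every vertex lies in some bag; for every edge, both endpoints lie together in some bag; and for every vertex, the bags containing it form a connected subtree. Here vertex d appears in no bag, so the decomposition is invalid.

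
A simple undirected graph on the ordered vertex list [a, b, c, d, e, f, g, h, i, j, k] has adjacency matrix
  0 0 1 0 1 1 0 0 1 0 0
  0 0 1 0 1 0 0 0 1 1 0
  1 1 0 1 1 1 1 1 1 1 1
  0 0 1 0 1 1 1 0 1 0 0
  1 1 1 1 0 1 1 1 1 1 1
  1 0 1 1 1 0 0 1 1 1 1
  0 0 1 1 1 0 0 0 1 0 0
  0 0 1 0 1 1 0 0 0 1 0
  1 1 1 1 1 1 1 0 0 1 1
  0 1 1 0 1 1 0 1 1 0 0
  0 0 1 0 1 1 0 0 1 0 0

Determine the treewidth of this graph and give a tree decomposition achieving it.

Treewidth 4.
One such decomposition:
Bags: B1 = {c, e, f, i, k}  B2 = {c, e, f, i, j}  B3 = {a, c, e, f, i}  B4 = {c, d, e, f, i}  B5 = {b, c, e, i, j}  B6 = {c, e, f, h, j}  B7 = {c, d, e, g, i}
Tree: B1–B2, B1–B3, B1–B4, B2–B5, B2–B6, B4–B7

Every bag has size at most 5, so the width is 5 − 1 = 4 and tw(G) ≤ 4. On the other hand G contains the 5-clique {c, e, f, h, j}. A clique must lie in a single bag of any decomposition, so no decomposition can have width below 4. Therefore the treewidth is 4.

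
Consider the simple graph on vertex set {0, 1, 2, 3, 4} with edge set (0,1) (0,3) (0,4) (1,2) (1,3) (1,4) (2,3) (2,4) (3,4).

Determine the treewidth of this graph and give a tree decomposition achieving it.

The largest bag has 4 vertices, giving width 3; this decomposition certifies tw(G) ≤ 3. Conversely, {0, 1, 3, 4} is a clique of size 4, and the vertices of any clique must share a bag in every tree decomposition; so some bag has ≥ 4 vertices and tw(G) ≥ 3. Hence tw(G) = 3 exactly.

Treewidth 3.
Bags: B1 = {1, 2, 3, 4}  B2 = {0, 1, 3, 4}
Tree: B1–B2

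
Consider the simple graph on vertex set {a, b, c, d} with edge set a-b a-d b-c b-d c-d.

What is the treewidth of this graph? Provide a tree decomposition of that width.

The largest bag has 3 vertices, giving width 2; this decomposition certifies tw(G) ≤ 2. Conversely, {b, c, d} is a clique of size 3, and the vertices of any clique must share a bag in every tree decomposition; so some bag has ≥ 3 vertices and tw(G) ≥ 2. Hence tw(G) = 2 exactly.

Treewidth 2.
One such decomposition:
Bags: B1 = {a, b, d}  B2 = {b, c, d}
Tree: B1–B2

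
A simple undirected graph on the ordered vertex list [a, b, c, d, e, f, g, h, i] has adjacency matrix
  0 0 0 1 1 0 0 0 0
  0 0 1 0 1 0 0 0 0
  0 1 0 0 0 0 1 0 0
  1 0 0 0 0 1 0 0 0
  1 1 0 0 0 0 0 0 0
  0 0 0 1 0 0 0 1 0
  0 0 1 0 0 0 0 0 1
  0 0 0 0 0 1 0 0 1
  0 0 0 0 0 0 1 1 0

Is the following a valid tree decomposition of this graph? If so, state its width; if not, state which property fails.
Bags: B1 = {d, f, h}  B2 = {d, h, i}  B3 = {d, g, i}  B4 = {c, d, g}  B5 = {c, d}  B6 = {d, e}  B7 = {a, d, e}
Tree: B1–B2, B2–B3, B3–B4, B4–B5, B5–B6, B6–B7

A tree decomposition must satisfy three properties: every vertex lies in some bag; for every edge, both endpoints lie together in some bag; and for every vertex, the bags containing it form a connected subtree. Here vertex b appears in no bag, so the decomposition is invalid.

No — vertex b appears in no bag.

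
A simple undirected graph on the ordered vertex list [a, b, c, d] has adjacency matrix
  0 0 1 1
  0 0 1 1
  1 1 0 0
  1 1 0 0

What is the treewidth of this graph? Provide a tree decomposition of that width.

Treewidth 2.
One such decomposition:
Bags: B1 = {a, c, d}  B2 = {b, c, d}
Tree: B1–B2

The largest bag has 3 vertices, giving width 2; this decomposition certifies tw(G) ≤ 2. For the lower bound, G contains the cycle c–a–d–b–c, so G is not a forest; only forests have treewidth ≤ 1, hence tw(G) ≥ 2. Therefore the treewidth is 2.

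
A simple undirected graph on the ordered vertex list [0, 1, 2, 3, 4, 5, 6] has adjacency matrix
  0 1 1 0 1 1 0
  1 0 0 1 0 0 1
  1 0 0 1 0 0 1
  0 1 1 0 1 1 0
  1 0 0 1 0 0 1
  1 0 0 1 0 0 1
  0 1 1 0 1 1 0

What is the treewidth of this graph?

3

A width-3 tree decomposition is:
Bags: B1 = {0, 3, 5, 6}  B2 = {0, 2, 3, 6}  B3 = {0, 3, 4, 6}  B4 = {0, 1, 3, 6}
Tree: B1–B2, B2–B3, B3–B4
The largest bag has 4 vertices, giving width 3; this decomposition certifies tw(G) ≤ 3. For the lower bound: the 4 vertex sets {3,5}, {0,2}, {6}, {4} are disjoint, each induces a connected subgraph, and every pair is joined by at least one edge of G. Contracting each set to a single vertex therefore yields K_{4} as a minor, and since treewidth is minor-monotone, tw(G) ≥ tw(K_{4}) = 3. Combining the bounds, tw(G) = 3.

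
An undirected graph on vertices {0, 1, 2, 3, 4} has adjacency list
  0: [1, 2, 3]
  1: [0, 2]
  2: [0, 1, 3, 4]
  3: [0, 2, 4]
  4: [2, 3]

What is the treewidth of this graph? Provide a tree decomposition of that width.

Treewidth 2.
One optimal decomposition is:
Bags: B1 = {0, 1, 2}  B2 = {0, 2, 3}  B3 = {2, 3, 4}
Tree: B1–B2, B2–B3

Every bag has size at most 3, so the width is 3 − 1 = 2 and tw(G) ≤ 2. On the other hand G contains the 3-clique {0, 1, 2}. A clique must lie in a single bag of any decomposition, so no decomposition can have width below 2. The upper and lower bounds meet at 2, so that is the treewidth.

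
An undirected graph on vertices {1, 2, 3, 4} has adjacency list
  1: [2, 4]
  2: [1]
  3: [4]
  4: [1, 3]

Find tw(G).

A width-1 tree decomposition is:
Bags: B1 = {1, 2}  B2 = {1, 4}  B3 = {3, 4}
Tree: B1–B2, B2–B3
The largest bag has 2 vertices, giving width 1; this decomposition certifies tw(G) ≤ 1. Since G has at least one edge (e.g. 2–1), it is not an edgeless graph, so tw(G) ≥ 1. The upper and lower bounds meet at 1, so that is the treewidth.

1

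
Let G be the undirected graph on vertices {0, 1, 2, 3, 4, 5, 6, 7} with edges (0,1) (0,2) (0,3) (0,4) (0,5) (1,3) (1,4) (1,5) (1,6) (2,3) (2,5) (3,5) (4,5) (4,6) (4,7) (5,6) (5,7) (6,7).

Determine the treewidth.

3

A width-3 tree decomposition is:
Bags: B1 = {1, 4, 5, 6}  B2 = {4, 5, 6, 7}  B3 = {0, 1, 4, 5}  B4 = {0, 1, 3, 5}  B5 = {0, 2, 3, 5}
Tree: B1–B2, B1–B3, B3–B4, B4–B5
Each bag holds 4 vertices, so the decomposition has width 3, which upper-bounds the treewidth. On the other hand G contains the 4-clique {0, 1, 3, 5}. A clique must lie in a single bag of any decomposition, so no decomposition can have width below 3. Combining the bounds, tw(G) = 3.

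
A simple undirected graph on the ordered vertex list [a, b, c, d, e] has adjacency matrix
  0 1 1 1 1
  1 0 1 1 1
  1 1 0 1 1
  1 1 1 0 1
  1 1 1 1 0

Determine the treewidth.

4

A width-4 tree decomposition is:
Bags: B1 = {a, b, c, d, e}
Tree: (single bag)
With just one bag of size 5, the width is 5 − 1 = 4, so tw(G) ≤ 4. Conversely, {a, b, c, d, e} is a clique of size 5, and the vertices of any clique must share a bag in every tree decomposition; so some bag has ≥ 5 vertices and tw(G) ≥ 4. Hence tw(G) = 4 exactly.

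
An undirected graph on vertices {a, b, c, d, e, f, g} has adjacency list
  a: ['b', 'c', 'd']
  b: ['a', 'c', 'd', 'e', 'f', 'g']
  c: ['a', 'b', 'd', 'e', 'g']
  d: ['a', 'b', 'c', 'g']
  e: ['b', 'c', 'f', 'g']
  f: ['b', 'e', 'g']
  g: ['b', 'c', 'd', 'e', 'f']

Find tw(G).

A width-3 tree decomposition is:
Bags: B1 = {b, c, e, g}  B2 = {b, c, d, g}  B3 = {a, b, c, d}  B4 = {b, e, f, g}
Tree: B1–B2, B2–B3, B1–B4
The largest bag has 4 vertices, giving width 3; this decomposition certifies tw(G) ≤ 3. Conversely, {b, c, d, g} is a clique of size 4, and the vertices of any clique must share a bag in every tree decomposition; so some bag has ≥ 4 vertices and tw(G) ≥ 3. The upper and lower bounds meet at 3, so that is the treewidth.

3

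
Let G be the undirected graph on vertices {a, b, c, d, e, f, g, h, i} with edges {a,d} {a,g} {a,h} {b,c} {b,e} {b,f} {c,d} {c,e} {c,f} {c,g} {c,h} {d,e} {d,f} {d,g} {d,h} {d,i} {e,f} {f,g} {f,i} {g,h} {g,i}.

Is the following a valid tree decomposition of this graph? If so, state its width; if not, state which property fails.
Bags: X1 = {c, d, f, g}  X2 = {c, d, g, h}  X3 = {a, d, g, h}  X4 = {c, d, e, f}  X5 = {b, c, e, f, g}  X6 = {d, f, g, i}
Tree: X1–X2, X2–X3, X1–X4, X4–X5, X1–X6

No — bags containing vertex g are not connected in the tree.

A tree decomposition must satisfy three properties: every vertex lies in some bag; for every edge, both endpoints lie together in some bag; and for every vertex, the bags containing it form a connected subtree. Here bags containing vertex g are not connected in the tree, so the decomposition is invalid.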